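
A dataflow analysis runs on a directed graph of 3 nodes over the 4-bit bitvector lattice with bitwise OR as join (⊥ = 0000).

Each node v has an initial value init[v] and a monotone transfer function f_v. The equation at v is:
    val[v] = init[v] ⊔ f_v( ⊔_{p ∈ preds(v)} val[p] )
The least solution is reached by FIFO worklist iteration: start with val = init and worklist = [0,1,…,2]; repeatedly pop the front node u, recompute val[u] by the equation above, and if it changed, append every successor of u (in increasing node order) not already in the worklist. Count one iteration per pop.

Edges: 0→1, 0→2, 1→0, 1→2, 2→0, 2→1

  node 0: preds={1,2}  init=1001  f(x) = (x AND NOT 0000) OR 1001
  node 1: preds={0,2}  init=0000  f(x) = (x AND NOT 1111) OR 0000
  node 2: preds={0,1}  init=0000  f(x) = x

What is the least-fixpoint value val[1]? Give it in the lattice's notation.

0000

Iteration log — 5 steps:
  step 1. node 0  ⊔preds=0000  new=1001  stable
  step 2. node 1  ⊔preds=1001  new=0000  stable
  step 3. node 2  ⊔preds=1001  new=1001  old=0000  +wl: 0,1
  step 4. node 0  ⊔preds=1001  new=1001  stable
  step 5. node 1  ⊔preds=1001  new=0000  stable

Least fixpoint reached:
  node 0: 1001
  node 1: 0000
  node 2: 1001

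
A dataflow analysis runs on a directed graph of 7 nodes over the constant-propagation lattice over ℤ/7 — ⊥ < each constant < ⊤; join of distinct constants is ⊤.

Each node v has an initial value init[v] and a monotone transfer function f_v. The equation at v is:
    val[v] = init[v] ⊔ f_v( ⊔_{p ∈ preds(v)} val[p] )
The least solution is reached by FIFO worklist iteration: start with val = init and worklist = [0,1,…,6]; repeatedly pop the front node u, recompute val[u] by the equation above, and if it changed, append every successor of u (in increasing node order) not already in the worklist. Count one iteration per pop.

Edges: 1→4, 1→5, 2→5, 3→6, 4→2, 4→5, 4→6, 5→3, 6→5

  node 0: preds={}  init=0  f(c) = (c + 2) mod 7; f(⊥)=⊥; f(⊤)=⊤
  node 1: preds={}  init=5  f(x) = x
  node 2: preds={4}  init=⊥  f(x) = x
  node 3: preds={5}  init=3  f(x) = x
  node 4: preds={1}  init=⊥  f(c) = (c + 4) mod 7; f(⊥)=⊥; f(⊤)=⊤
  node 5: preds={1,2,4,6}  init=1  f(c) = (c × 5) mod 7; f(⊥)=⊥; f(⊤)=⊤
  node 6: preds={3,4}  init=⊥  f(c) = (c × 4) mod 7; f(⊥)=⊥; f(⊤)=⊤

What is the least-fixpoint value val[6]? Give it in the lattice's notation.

Trace (10 dequeues):
  [1] u=0 | in ⊥ | out 0 | ==
  [2] u=1 | in ⊥ | out 5 | ==
  [3] u=2 | in ⊥ | out ⊥ | ==
  [4] u=3 | in 1 | out ⊤ | prev 3 | push {}
  [5] u=4 | in 5 | out 2 | prev ⊥ | push {2}
  [6] u=5 | in ⊤ | out ⊤ | prev 1 | push {3}
  [7] u=6 | in ⊤ | out ⊤ | prev ⊥ | push {5}
  [8] u=2 | in 2 | out 2 | prev ⊥ | push {}
  [9] u=3 | in ⊤ | out ⊤ | ==
  [10] u=5 | in ⊤ | out ⊤ | ==

Converged values:
  [0] 0
  [1] 5
  [2] 2
  [3] ⊤
  [4] 2
  [5] ⊤
  [6] ⊤

⊤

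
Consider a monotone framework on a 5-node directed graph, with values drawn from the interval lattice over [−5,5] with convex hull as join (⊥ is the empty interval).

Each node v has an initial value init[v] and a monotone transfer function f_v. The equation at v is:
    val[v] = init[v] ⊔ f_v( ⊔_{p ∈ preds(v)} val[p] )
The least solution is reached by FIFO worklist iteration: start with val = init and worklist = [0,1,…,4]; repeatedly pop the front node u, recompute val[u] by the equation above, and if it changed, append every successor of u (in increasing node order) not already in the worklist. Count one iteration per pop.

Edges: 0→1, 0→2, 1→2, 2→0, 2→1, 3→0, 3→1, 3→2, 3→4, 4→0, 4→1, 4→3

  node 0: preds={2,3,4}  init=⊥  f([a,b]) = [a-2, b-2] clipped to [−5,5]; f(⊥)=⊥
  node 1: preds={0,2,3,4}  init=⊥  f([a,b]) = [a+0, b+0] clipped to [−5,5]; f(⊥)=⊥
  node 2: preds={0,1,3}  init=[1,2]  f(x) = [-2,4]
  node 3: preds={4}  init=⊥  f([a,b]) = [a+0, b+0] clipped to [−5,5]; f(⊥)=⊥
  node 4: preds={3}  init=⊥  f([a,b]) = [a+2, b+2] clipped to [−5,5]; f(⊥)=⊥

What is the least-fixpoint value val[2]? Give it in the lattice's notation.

Trace (8 dequeues):
  [1] u=0 | in [1,2] | out [-1,0] | prev ⊥ | push {}
  [2] u=1 | in [-1,2] | out [-1,2] | prev ⊥ | push {}
  [3] u=2 | in [-1,2] | out [-2,4] | prev [1,2] | push {0,1}
  [4] u=3 | in ⊥ | out ⊥ | ==
  [5] u=4 | in ⊥ | out ⊥ | ==
  [6] u=0 | in [-2,4] | out [-4,2] | prev [-1,0] | push {2}
  [7] u=1 | in [-4,4] | out [-4,4] | prev [-1,2] | push {}
  [8] u=2 | in [-4,4] | out [-2,4] | ==

Converged values:
  [0] [-4,2]
  [1] [-4,4]
  [2] [-2,4]
  [3] ⊥
  [4] ⊥

[-2,4]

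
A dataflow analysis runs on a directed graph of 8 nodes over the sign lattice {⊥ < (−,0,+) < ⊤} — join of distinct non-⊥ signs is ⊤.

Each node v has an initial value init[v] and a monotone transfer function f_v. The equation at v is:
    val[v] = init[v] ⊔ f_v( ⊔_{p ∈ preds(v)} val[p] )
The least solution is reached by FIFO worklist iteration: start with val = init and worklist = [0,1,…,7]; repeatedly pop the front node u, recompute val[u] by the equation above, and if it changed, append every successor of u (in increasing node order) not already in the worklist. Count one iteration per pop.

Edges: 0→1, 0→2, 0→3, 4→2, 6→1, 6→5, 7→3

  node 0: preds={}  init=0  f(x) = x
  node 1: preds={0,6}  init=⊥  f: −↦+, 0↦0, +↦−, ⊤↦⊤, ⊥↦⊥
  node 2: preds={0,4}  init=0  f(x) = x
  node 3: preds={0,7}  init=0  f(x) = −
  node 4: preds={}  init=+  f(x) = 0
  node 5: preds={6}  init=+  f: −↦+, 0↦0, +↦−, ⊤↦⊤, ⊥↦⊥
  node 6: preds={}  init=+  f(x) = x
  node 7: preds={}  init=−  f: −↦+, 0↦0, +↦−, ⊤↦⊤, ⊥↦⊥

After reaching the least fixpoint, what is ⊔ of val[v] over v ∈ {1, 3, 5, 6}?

Iteration log — 9 steps:
  step 1. node 0  ⊔preds=⊥  new=0  stable
  step 2. node 1  ⊔preds=⊤  new=⊤  old=⊥  +wl: 
  step 3. node 2  ⊔preds=⊤  new=⊤  old=0  +wl: 
  step 4. node 3  ⊔preds=⊤  new=⊤  old=0  +wl: 
  step 5. node 4  ⊔preds=⊥  new=⊤  old=+  +wl: 2
  step 6. node 5  ⊔preds=+  new=⊤  old=+  +wl: 
  step 7. node 6  ⊔preds=⊥  new=+  stable
  step 8. node 7  ⊔preds=⊥  new=−  stable
  step 9. node 2  ⊔preds=⊤  new=⊤  stable

Least fixpoint reached:
  node 0: 0
  node 1: ⊤
  node 2: ⊤
  node 3: ⊤
  node 4: ⊤
  node 5: ⊤
  node 6: +
  node 7: −

⊤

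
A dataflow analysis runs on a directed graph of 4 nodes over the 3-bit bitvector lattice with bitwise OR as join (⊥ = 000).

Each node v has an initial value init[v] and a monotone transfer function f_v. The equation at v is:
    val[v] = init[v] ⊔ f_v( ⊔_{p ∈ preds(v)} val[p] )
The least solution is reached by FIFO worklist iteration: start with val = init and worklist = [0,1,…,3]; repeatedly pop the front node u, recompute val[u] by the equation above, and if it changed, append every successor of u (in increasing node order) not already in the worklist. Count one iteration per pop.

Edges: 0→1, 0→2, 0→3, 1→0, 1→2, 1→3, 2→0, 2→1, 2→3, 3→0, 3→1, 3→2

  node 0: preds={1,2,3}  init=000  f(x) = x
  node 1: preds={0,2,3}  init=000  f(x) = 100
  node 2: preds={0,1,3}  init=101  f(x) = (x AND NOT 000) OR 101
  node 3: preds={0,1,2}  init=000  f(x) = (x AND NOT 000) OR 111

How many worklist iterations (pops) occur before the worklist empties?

Worklist (10 pops):
  #1 pop 0: in=101 → 101 (was 000); enqueue []
  #2 pop 1: in=101 → 100 (was 000); enqueue [0]
  #3 pop 2: in=101 → 101 (no change)
  #4 pop 3: in=101 → 111 (was 000); enqueue [1,2]
  #5 pop 0: in=111 → 111 (was 101); enqueue [3]
  #6 pop 1: in=111 → 100 (no change)
  #7 pop 2: in=111 → 111 (was 101); enqueue [0,1]
  #8 pop 3: in=111 → 111 (no change)
  #9 pop 0: in=111 → 111 (no change)
  #10 pop 1: in=111 → 100 (no change)

Fixpoint:
  val[0] = 111
  val[1] = 100
  val[2] = 111
  val[3] = 111

10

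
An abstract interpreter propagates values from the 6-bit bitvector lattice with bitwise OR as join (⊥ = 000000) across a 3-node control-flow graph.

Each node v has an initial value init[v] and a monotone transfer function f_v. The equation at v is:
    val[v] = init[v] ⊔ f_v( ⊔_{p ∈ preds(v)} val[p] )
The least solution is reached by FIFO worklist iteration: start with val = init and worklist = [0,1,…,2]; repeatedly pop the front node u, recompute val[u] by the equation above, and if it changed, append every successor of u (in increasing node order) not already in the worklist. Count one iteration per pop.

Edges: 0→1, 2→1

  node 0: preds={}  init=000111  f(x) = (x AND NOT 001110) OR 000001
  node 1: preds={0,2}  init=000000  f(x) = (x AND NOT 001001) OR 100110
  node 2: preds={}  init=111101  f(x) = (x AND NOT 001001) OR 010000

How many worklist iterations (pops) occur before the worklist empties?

3

Worklist (3 pops):
  #1 pop 0: in=000000 → 000111 (no change)
  #2 pop 1: in=111111 → 110110 (was 000000); enqueue []
  #3 pop 2: in=000000 → 111101 (no change)

Fixpoint:
  val[0] = 000111
  val[1] = 110110
  val[2] = 111101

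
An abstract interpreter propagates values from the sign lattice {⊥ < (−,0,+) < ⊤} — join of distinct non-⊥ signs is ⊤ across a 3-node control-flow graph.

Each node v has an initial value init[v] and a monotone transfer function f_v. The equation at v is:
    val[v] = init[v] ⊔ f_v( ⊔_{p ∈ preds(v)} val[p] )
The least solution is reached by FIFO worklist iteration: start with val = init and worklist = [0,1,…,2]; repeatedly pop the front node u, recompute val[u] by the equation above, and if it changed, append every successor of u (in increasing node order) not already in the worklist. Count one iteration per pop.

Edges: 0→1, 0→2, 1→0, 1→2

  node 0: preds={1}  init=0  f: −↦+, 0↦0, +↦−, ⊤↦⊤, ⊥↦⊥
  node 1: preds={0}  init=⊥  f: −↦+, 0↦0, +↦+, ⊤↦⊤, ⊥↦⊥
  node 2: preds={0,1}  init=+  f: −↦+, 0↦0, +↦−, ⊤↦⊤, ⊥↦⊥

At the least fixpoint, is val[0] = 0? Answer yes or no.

Worklist (4 pops):
  #1 pop 0: in=⊥ → 0 (no change)
  #2 pop 1: in=0 → 0 (was ⊥); enqueue [0]
  #3 pop 2: in=0 → ⊤ (was +); enqueue []
  #4 pop 0: in=0 → 0 (no change)

Fixpoint:
  val[0] = 0
  val[1] = 0
  val[2] = ⊤

yes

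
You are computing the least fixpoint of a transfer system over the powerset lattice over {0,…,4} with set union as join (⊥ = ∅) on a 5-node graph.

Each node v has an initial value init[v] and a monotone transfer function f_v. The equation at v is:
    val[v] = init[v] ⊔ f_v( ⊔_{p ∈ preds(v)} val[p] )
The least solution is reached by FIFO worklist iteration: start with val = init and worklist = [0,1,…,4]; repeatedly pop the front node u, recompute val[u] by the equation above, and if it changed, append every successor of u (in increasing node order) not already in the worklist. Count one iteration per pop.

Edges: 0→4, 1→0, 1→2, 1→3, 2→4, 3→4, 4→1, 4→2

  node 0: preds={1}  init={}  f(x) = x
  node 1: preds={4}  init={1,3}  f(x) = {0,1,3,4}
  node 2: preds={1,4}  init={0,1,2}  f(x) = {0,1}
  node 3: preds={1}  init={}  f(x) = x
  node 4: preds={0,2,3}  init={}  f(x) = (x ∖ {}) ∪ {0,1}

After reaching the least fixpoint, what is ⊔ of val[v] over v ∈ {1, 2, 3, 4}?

Iteration log — 9 steps:
  step 1. node 0  ⊔preds={1,3}  new={1,3}  old={}  +wl: 
  step 2. node 1  ⊔preds={}  new={0,1,3,4}  old={1,3}  +wl: 0
  step 3. node 2  ⊔preds={0,1,3,4}  new={0,1,2}  stable
  step 4. node 3  ⊔preds={0,1,3,4}  new={0,1,3,4}  old={}  +wl: 
  step 5. node 4  ⊔preds={0,1,2,3,4}  new={0,1,2,3,4}  old={}  +wl: 1,2
  step 6. node 0  ⊔preds={0,1,3,4}  new={0,1,3,4}  old={1,3}  +wl: 4
  step 7. node 1  ⊔preds={0,1,2,3,4}  new={0,1,3,4}  stable
  step 8. node 2  ⊔preds={0,1,2,3,4}  new={0,1,2}  stable
  step 9. node 4  ⊔preds={0,1,2,3,4}  new={0,1,2,3,4}  stable

Least fixpoint reached:
  node 0: {0,1,3,4}
  node 1: {0,1,3,4}
  node 2: {0,1,2}
  node 3: {0,1,3,4}
  node 4: {0,1,2,3,4}

{0,1,2,3,4}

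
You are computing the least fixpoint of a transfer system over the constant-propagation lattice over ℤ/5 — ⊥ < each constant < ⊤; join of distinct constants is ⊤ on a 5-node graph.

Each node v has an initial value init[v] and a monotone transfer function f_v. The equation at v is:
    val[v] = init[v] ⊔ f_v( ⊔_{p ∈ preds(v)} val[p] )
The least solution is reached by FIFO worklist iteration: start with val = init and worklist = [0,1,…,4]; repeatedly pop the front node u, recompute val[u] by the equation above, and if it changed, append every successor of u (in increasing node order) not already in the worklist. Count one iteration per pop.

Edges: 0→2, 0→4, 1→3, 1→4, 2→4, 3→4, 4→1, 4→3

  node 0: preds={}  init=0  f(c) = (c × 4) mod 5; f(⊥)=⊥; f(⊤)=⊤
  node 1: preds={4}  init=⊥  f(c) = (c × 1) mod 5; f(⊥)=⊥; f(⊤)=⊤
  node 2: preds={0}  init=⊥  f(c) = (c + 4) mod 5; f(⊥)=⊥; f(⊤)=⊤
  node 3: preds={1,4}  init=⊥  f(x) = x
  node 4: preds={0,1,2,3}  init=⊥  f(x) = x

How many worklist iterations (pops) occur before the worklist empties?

Trace (8 dequeues):
  [1] u=0 | in ⊥ | out 0 | ==
  [2] u=1 | in ⊥ | out ⊥ | ==
  [3] u=2 | in 0 | out 4 | prev ⊥ | push {}
  [4] u=3 | in ⊥ | out ⊥ | ==
  [5] u=4 | in ⊤ | out ⊤ | prev ⊥ | push {1,3}
  [6] u=1 | in ⊤ | out ⊤ | prev ⊥ | push {4}
  [7] u=3 | in ⊤ | out ⊤ | prev ⊥ | push {}
  [8] u=4 | in ⊤ | out ⊤ | ==

Converged values:
  [0] 0
  [1] ⊤
  [2] 4
  [3] ⊤
  [4] ⊤

8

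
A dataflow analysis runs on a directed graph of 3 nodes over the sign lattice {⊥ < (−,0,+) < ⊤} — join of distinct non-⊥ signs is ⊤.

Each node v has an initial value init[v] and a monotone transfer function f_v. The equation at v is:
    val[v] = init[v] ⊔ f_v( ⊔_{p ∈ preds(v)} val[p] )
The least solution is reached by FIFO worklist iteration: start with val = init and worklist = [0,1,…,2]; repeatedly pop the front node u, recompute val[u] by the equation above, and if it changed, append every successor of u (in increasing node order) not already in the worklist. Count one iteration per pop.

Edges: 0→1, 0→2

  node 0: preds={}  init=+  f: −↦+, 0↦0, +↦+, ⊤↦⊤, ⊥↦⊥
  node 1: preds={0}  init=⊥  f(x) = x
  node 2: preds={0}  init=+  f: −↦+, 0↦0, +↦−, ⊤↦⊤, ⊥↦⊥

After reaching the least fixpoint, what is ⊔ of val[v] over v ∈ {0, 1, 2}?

⊤

Trace (3 dequeues):
  [1] u=0 | in ⊥ | out + | ==
  [2] u=1 | in + | out + | prev ⊥ | push {}
  [3] u=2 | in + | out ⊤ | prev + | push {}

Converged values:
  [0] +
  [1] +
  [2] ⊤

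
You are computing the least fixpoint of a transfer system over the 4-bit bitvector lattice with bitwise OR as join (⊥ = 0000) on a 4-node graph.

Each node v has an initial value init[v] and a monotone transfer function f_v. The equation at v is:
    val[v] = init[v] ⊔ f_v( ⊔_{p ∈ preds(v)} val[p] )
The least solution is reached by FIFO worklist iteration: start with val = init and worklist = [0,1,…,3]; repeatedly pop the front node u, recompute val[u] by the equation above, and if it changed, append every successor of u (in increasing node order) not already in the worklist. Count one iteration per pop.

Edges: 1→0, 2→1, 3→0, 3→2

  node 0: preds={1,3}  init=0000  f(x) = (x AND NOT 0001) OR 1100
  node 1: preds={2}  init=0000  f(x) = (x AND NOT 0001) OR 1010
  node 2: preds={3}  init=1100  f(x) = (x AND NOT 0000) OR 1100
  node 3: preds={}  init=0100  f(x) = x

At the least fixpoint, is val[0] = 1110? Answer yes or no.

Worklist (5 pops):
  #1 pop 0: in=0100 → 1100 (was 0000); enqueue []
  #2 pop 1: in=1100 → 1110 (was 0000); enqueue [0]
  #3 pop 2: in=0100 → 1100 (no change)
  #4 pop 3: in=0000 → 0100 (no change)
  #5 pop 0: in=1110 → 1110 (was 1100); enqueue []

Fixpoint:
  val[0] = 1110
  val[1] = 1110
  val[2] = 1100
  val[3] = 0100

yes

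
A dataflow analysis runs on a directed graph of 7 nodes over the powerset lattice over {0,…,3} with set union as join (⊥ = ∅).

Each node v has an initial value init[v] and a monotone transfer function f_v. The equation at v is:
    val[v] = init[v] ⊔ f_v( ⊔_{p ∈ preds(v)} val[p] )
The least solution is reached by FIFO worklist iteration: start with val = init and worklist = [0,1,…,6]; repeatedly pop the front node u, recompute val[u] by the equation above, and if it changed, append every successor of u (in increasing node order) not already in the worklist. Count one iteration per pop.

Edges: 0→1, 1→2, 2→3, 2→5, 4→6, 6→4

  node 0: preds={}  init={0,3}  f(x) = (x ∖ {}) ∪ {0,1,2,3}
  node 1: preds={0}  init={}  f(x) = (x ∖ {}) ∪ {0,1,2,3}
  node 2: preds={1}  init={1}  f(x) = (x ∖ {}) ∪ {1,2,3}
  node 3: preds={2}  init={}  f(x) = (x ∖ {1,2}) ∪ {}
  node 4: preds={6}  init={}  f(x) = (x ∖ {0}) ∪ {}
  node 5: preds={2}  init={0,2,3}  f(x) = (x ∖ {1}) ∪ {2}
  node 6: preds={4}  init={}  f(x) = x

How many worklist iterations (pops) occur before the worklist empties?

7

Iteration log — 7 steps:
  step 1. node 0  ⊔preds={}  new={0,1,2,3}  old={0,3}  +wl: 
  step 2. node 1  ⊔preds={0,1,2,3}  new={0,1,2,3}  old={}  +wl: 
  step 3. node 2  ⊔preds={0,1,2,3}  new={0,1,2,3}  old={1}  +wl: 
  step 4. node 3  ⊔preds={0,1,2,3}  new={0,3}  old={}  +wl: 
  step 5. node 4  ⊔preds={}  new={}  stable
  step 6. node 5  ⊔preds={0,1,2,3}  new={0,2,3}  stable
  step 7. node 6  ⊔preds={}  new={}  stable

Least fixpoint reached:
  node 0: {0,1,2,3}
  node 1: {0,1,2,3}
  node 2: {0,1,2,3}
  node 3: {0,3}
  node 4: {}
  node 5: {0,2,3}
  node 6: {}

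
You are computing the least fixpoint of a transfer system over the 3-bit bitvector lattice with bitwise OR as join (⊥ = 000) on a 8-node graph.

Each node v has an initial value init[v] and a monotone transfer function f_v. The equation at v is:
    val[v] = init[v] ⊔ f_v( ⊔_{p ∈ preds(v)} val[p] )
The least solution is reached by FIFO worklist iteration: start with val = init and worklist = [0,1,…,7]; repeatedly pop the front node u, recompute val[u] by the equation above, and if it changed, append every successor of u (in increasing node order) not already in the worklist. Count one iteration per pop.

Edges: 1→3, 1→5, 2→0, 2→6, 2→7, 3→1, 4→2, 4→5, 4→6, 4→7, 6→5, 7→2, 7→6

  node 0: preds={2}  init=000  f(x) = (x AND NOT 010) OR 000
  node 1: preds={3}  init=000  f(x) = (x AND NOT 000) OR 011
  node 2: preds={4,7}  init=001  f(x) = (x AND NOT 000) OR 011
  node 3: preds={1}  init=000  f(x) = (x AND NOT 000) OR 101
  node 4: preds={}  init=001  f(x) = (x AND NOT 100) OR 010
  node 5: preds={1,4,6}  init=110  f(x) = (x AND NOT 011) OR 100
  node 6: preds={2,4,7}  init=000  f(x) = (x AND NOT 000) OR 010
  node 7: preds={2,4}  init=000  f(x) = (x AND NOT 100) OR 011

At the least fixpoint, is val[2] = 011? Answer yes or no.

Trace (14 dequeues):
  [1] u=0 | in 001 | out 001 | prev 000 | push {}
  [2] u=1 | in 000 | out 011 | prev 000 | push {}
  [3] u=2 | in 001 | out 011 | prev 001 | push {0}
  [4] u=3 | in 011 | out 111 | prev 000 | push {1}
  [5] u=4 | in 000 | out 011 | prev 001 | push {2}
  [6] u=5 | in 011 | out 110 | ==
  [7] u=6 | in 011 | out 011 | prev 000 | push {5}
  [8] u=7 | in 011 | out 011 | prev 000 | push {6}
  [9] u=0 | in 011 | out 001 | ==
  [10] u=1 | in 111 | out 111 | prev 011 | push {3}
  [11] u=2 | in 011 | out 011 | ==
  [12] u=5 | in 111 | out 110 | ==
  [13] u=6 | in 011 | out 011 | ==
  [14] u=3 | in 111 | out 111 | ==

Converged values:
  [0] 001
  [1] 111
  [2] 011
  [3] 111
  [4] 011
  [5] 110
  [6] 011
  [7] 011

yes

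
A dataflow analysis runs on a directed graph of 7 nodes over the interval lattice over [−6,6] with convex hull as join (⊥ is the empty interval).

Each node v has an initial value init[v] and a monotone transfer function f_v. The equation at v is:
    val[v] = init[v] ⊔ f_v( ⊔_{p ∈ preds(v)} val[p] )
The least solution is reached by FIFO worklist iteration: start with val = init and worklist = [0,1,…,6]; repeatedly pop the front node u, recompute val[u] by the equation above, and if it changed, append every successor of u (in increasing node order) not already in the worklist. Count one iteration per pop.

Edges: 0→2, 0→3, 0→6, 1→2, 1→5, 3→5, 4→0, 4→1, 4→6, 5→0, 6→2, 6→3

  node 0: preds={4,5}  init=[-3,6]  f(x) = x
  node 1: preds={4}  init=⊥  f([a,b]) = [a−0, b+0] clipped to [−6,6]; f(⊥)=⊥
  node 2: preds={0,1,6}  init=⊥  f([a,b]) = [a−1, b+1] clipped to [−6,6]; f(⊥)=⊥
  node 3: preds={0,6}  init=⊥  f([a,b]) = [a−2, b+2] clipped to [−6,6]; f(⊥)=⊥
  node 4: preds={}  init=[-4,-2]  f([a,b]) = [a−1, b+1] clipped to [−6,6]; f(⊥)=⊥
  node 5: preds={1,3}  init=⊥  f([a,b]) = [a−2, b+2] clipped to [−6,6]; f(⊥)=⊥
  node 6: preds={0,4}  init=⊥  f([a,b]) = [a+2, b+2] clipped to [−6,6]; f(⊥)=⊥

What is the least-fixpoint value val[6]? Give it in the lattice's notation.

Trace (13 dequeues):
  [1] u=0 | in [-4,-2] | out [-4,6] | prev [-3,6] | push {}
  [2] u=1 | in [-4,-2] | out [-4,-2] | prev ⊥ | push {}
  [3] u=2 | in [-4,6] | out [-5,6] | prev ⊥ | push {}
  [4] u=3 | in [-4,6] | out [-6,6] | prev ⊥ | push {}
  [5] u=4 | in ⊥ | out [-4,-2] | ==
  [6] u=5 | in [-6,6] | out [-6,6] | prev ⊥ | push {0}
  [7] u=6 | in [-4,6] | out [-2,6] | prev ⊥ | push {2,3}
  [8] u=0 | in [-6,6] | out [-6,6] | prev [-4,6] | push {6}
  [9] u=2 | in [-6,6] | out [-6,6] | prev [-5,6] | push {}
  [10] u=3 | in [-6,6] | out [-6,6] | ==
  [11] u=6 | in [-6,6] | out [-4,6] | prev [-2,6] | push {2,3}
  [12] u=2 | in [-6,6] | out [-6,6] | ==
  [13] u=3 | in [-6,6] | out [-6,6] | ==

Converged values:
  [0] [-6,6]
  [1] [-4,-2]
  [2] [-6,6]
  [3] [-6,6]
  [4] [-4,-2]
  [5] [-6,6]
  [6] [-4,6]

[-4,6]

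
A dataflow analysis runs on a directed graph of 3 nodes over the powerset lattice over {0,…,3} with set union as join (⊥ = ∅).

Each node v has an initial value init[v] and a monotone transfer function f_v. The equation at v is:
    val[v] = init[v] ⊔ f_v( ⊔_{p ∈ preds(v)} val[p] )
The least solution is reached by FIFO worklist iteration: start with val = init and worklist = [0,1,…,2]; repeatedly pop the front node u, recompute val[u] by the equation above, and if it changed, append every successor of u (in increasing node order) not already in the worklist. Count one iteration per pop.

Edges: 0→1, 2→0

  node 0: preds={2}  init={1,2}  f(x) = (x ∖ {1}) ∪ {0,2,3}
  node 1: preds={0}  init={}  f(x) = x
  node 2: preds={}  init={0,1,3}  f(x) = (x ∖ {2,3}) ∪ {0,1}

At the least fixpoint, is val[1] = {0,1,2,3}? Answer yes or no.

Worklist (3 pops):
  #1 pop 0: in={0,1,3} → {0,1,2,3} (was {1,2}); enqueue []
  #2 pop 1: in={0,1,2,3} → {0,1,2,3} (was {}); enqueue []
  #3 pop 2: in={} → {0,1,3} (no change)

Fixpoint:
  val[0] = {0,1,2,3}
  val[1] = {0,1,2,3}
  val[2] = {0,1,3}

yes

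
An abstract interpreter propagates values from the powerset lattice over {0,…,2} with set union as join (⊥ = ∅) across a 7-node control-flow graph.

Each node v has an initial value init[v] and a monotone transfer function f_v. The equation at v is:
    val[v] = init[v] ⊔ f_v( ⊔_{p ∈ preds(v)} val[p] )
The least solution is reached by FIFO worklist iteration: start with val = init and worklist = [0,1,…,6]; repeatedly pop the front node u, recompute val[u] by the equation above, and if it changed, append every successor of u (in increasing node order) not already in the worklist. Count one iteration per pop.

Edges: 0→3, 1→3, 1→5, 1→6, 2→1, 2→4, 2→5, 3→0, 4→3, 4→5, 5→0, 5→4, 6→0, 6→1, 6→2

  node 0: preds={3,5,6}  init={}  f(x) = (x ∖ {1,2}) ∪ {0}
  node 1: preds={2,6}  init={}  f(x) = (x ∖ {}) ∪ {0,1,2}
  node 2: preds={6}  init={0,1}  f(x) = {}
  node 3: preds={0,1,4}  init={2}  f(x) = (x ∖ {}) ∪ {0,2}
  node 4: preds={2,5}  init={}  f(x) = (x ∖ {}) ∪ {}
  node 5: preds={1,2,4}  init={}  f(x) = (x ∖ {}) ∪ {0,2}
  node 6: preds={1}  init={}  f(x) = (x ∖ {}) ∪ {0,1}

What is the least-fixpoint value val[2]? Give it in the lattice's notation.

{0,1}

Worklist (14 pops):
  #1 pop 0: in={2} → {0} (was {}); enqueue []
  #2 pop 1: in={0,1} → {0,1,2} (was {}); enqueue []
  #3 pop 2: in={} → {0,1} (no change)
  #4 pop 3: in={0,1,2} → {0,1,2} (was {2}); enqueue [0]
  #5 pop 4: in={0,1} → {0,1} (was {}); enqueue [3]
  #6 pop 5: in={0,1,2} → {0,1,2} (was {}); enqueue [4]
  #7 pop 6: in={0,1,2} → {0,1,2} (was {}); enqueue [1,2]
  #8 pop 0: in={0,1,2} → {0} (no change)
  #9 pop 3: in={0,1,2} → {0,1,2} (no change)
  #10 pop 4: in={0,1,2} → {0,1,2} (was {0,1}); enqueue [3,5]
  #11 pop 1: in={0,1,2} → {0,1,2} (no change)
  #12 pop 2: in={0,1,2} → {0,1} (no change)
  #13 pop 3: in={0,1,2} → {0,1,2} (no change)
  #14 pop 5: in={0,1,2} → {0,1,2} (no change)

Fixpoint:
  val[0] = {0}
  val[1] = {0,1,2}
  val[2] = {0,1}
  val[3] = {0,1,2}
  val[4] = {0,1,2}
  val[5] = {0,1,2}
  val[6] = {0,1,2}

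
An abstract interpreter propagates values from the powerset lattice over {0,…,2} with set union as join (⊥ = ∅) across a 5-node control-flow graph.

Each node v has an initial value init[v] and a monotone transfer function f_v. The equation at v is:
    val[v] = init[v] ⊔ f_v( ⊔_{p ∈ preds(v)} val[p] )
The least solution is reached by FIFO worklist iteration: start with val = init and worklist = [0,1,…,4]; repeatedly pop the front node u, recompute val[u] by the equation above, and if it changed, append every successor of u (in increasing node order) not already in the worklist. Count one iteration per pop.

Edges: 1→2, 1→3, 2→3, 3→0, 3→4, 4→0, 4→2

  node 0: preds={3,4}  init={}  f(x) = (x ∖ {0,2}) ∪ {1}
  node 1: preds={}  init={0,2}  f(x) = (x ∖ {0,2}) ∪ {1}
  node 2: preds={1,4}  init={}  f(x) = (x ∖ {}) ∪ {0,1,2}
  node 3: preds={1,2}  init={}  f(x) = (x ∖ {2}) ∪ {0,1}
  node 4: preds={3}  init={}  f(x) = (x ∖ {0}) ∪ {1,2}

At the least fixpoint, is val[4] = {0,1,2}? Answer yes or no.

Worklist (7 pops):
  #1 pop 0: in={} → {1} (was {}); enqueue []
  #2 pop 1: in={} → {0,1,2} (was {0,2}); enqueue []
  #3 pop 2: in={0,1,2} → {0,1,2} (was {}); enqueue []
  #4 pop 3: in={0,1,2} → {0,1} (was {}); enqueue [0]
  #5 pop 4: in={0,1} → {1,2} (was {}); enqueue [2]
  #6 pop 0: in={0,1,2} → {1} (no change)
  #7 pop 2: in={0,1,2} → {0,1,2} (no change)

Fixpoint:
  val[0] = {1}
  val[1] = {0,1,2}
  val[2] = {0,1,2}
  val[3] = {0,1}
  val[4] = {1,2}

no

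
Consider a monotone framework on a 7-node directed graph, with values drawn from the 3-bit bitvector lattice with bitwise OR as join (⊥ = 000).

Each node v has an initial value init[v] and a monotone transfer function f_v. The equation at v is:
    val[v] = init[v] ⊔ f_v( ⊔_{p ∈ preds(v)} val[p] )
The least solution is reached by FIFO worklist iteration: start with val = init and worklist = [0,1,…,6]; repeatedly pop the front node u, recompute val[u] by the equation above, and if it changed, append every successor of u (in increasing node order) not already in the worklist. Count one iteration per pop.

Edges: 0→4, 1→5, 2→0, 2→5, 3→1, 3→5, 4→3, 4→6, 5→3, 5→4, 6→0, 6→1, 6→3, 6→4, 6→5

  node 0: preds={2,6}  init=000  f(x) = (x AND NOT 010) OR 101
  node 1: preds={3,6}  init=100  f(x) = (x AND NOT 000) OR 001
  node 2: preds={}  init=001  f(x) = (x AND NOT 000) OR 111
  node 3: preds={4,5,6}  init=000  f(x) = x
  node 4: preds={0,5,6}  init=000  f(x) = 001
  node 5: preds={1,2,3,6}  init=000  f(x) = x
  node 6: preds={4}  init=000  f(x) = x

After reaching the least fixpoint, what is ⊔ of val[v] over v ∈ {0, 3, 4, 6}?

Iteration log — 12 steps:
  step 1. node 0  ⊔preds=001  new=101  old=000  +wl: 
  step 2. node 1  ⊔preds=000  new=101  old=100  +wl: 
  step 3. node 2  ⊔preds=000  new=111  old=001  +wl: 0
  step 4. node 3  ⊔preds=000  new=000  stable
  step 5. node 4  ⊔preds=101  new=001  old=000  +wl: 3
  step 6. node 5  ⊔preds=111  new=111  old=000  +wl: 4
  step 7. node 6  ⊔preds=001  new=001  old=000  +wl: 1,5
  step 8. node 0  ⊔preds=111  new=101  stable
  step 9. node 3  ⊔preds=111  new=111  old=000  +wl: 
  step 10. node 4  ⊔preds=111  new=001  stable
  step 11. node 1  ⊔preds=111  new=111  old=101  +wl: 
  step 12. node 5  ⊔preds=111  new=111  stable

Least fixpoint reached:
  node 0: 101
  node 1: 111
  node 2: 111
  node 3: 111
  node 4: 001
  node 5: 111
  node 6: 001

111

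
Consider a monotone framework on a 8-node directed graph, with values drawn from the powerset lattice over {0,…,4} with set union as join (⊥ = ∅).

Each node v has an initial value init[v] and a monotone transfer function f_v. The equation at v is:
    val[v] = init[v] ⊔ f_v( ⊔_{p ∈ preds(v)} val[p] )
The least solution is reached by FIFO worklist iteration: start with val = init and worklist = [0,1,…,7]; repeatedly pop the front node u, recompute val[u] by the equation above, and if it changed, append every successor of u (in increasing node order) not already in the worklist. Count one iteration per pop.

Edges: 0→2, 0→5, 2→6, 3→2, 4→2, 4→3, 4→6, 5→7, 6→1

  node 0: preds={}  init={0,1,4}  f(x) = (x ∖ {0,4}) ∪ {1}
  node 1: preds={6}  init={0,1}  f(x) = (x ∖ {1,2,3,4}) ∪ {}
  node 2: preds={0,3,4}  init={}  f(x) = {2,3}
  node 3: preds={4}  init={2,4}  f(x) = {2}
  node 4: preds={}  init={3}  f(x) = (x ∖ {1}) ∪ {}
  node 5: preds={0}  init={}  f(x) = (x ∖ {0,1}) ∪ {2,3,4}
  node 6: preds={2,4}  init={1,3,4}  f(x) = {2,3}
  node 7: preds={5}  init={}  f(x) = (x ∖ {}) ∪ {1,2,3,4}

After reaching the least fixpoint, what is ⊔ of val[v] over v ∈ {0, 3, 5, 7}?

Worklist (9 pops):
  #1 pop 0: in={} → {0,1,4} (no change)
  #2 pop 1: in={1,3,4} → {0,1} (no change)
  #3 pop 2: in={0,1,2,3,4} → {2,3} (was {}); enqueue []
  #4 pop 3: in={3} → {2,4} (no change)
  #5 pop 4: in={} → {3} (no change)
  #6 pop 5: in={0,1,4} → {2,3,4} (was {}); enqueue []
  #7 pop 6: in={2,3} → {1,2,3,4} (was {1,3,4}); enqueue [1]
  #8 pop 7: in={2,3,4} → {1,2,3,4} (was {}); enqueue []
  #9 pop 1: in={1,2,3,4} → {0,1} (no change)

Fixpoint:
  val[0] = {0,1,4}
  val[1] = {0,1}
  val[2] = {2,3}
  val[3] = {2,4}
  val[4] = {3}
  val[5] = {2,3,4}
  val[6] = {1,2,3,4}
  val[7] = {1,2,3,4}

{0,1,2,3,4}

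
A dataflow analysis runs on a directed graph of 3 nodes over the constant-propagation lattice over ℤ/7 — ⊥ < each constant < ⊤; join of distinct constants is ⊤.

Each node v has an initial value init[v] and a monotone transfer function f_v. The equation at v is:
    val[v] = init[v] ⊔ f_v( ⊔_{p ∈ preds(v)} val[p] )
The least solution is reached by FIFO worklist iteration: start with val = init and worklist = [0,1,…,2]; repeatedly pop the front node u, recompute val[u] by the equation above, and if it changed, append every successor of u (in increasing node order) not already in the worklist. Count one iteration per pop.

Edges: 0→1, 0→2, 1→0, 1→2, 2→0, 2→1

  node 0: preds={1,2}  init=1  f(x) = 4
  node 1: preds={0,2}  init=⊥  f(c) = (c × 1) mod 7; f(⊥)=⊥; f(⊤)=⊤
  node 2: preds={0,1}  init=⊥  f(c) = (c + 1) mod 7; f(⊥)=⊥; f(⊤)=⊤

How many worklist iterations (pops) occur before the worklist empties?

5

Trace (5 dequeues):
  [1] u=0 | in ⊥ | out ⊤ | prev 1 | push {}
  [2] u=1 | in ⊤ | out ⊤ | prev ⊥ | push {0}
  [3] u=2 | in ⊤ | out ⊤ | prev ⊥ | push {1}
  [4] u=0 | in ⊤ | out ⊤ | ==
  [5] u=1 | in ⊤ | out ⊤ | ==

Converged values:
  [0] ⊤
  [1] ⊤
  [2] ⊤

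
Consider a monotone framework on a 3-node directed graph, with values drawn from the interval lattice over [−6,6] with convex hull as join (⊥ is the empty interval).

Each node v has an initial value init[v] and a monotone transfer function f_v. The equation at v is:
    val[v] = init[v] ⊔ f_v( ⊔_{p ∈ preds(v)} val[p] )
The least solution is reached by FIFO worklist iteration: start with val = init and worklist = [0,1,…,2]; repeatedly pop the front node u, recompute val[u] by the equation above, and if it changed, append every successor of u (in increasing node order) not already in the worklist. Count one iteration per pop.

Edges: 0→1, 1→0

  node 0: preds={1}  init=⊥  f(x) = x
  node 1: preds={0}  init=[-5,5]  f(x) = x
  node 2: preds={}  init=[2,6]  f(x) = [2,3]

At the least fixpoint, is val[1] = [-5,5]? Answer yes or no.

Trace (3 dequeues):
  [1] u=0 | in [-5,5] | out [-5,5] | prev ⊥ | push {}
  [2] u=1 | in [-5,5] | out [-5,5] | ==
  [3] u=2 | in ⊥ | out [2,6] | ==

Converged values:
  [0] [-5,5]
  [1] [-5,5]
  [2] [2,6]

yes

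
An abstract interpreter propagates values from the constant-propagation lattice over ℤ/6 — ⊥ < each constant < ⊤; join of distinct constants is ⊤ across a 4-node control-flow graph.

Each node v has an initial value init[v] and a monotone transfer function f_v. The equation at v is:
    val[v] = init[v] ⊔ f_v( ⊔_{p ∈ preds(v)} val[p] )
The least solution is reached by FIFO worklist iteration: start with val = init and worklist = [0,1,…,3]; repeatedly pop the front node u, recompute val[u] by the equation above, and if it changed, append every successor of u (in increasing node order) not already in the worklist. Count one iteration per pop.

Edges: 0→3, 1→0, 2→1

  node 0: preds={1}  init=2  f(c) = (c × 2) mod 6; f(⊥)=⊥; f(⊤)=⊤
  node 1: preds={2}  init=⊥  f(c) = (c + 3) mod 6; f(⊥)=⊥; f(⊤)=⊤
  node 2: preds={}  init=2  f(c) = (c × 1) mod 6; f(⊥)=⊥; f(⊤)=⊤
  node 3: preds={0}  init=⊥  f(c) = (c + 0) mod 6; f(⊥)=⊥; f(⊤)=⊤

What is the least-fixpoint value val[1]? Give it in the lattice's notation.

Worklist (6 pops):
  #1 pop 0: in=⊥ → 2 (no change)
  #2 pop 1: in=2 → 5 (was ⊥); enqueue [0]
  #3 pop 2: in=⊥ → 2 (no change)
  #4 pop 3: in=2 → 2 (was ⊥); enqueue []
  #5 pop 0: in=5 → ⊤ (was 2); enqueue [3]
  #6 pop 3: in=⊤ → ⊤ (was 2); enqueue []

Fixpoint:
  val[0] = ⊤
  val[1] = 5
  val[2] = 2
  val[3] = ⊤

5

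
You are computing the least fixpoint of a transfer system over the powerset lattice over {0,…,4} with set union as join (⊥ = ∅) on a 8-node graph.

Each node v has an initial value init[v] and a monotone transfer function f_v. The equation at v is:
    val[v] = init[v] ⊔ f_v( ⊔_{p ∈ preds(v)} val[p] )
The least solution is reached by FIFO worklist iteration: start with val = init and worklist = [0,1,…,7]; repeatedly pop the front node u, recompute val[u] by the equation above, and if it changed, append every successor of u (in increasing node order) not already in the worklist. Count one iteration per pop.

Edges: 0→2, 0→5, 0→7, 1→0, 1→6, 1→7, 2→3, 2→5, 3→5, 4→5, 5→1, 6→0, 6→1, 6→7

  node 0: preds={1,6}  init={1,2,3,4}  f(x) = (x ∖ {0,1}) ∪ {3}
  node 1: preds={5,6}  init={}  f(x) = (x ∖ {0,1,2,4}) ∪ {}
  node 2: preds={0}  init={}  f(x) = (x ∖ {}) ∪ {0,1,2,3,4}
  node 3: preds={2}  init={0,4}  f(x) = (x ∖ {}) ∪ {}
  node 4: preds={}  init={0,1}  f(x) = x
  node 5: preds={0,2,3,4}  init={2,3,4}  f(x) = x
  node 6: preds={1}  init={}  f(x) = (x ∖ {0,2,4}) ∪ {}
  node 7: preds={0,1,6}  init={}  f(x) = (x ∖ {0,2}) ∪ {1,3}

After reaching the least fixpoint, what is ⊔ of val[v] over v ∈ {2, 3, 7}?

{0,1,2,3,4}

Trace (10 dequeues):
  [1] u=0 | in {} | out {1,2,3,4} | ==
  [2] u=1 | in {2,3,4} | out {3} | prev {} | push {0}
  [3] u=2 | in {1,2,3,4} | out {0,1,2,3,4} | prev {} | push {}
  [4] u=3 | in {0,1,2,3,4} | out {0,1,2,3,4} | prev {0,4} | push {}
  [5] u=4 | in {} | out {0,1} | ==
  [6] u=5 | in {0,1,2,3,4} | out {0,1,2,3,4} | prev {2,3,4} | push {1}
  [7] u=6 | in {3} | out {3} | prev {} | push {}
  [8] u=7 | in {1,2,3,4} | out {1,3,4} | prev {} | push {}
  [9] u=0 | in {3} | out {1,2,3,4} | ==
  [10] u=1 | in {0,1,2,3,4} | out {3} | ==

Converged values:
  [0] {1,2,3,4}
  [1] {3}
  [2] {0,1,2,3,4}
  [3] {0,1,2,3,4}
  [4] {0,1}
  [5] {0,1,2,3,4}
  [6] {3}
  [7] {1,3,4}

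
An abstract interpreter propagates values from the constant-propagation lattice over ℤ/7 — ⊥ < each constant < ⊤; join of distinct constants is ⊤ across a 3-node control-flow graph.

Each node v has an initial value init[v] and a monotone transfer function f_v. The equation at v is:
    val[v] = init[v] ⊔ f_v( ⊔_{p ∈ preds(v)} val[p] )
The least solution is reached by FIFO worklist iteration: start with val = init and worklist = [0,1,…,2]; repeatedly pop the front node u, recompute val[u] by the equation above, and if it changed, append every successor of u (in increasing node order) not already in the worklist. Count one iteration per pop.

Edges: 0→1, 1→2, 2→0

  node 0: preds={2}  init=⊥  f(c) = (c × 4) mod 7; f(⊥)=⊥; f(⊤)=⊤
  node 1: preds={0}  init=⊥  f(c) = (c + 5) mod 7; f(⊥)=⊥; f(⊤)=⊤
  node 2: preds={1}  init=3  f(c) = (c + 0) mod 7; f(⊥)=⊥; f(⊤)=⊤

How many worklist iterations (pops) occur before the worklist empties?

3

Worklist (3 pops):
  #1 pop 0: in=3 → 5 (was ⊥); enqueue []
  #2 pop 1: in=5 → 3 (was ⊥); enqueue []
  #3 pop 2: in=3 → 3 (no change)

Fixpoint:
  val[0] = 5
  val[1] = 3
  val[2] = 3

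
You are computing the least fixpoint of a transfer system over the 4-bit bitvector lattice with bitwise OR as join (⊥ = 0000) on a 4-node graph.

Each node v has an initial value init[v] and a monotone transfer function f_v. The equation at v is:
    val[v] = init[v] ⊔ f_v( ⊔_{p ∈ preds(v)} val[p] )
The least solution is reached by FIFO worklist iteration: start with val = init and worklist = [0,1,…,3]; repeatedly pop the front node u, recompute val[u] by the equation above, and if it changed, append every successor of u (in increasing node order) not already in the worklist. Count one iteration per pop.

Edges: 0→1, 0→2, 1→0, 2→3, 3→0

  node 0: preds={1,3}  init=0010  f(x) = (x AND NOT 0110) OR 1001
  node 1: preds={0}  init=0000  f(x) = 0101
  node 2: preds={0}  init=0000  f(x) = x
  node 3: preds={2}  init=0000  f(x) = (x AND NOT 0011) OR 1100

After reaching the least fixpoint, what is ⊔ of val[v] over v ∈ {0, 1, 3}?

1111

Worklist (5 pops):
  #1 pop 0: in=0000 → 1011 (was 0010); enqueue []
  #2 pop 1: in=1011 → 0101 (was 0000); enqueue [0]
  #3 pop 2: in=1011 → 1011 (was 0000); enqueue []
  #4 pop 3: in=1011 → 1100 (was 0000); enqueue []
  #5 pop 0: in=1101 → 1011 (no change)

Fixpoint:
  val[0] = 1011
  val[1] = 0101
  val[2] = 1011
  val[3] = 1100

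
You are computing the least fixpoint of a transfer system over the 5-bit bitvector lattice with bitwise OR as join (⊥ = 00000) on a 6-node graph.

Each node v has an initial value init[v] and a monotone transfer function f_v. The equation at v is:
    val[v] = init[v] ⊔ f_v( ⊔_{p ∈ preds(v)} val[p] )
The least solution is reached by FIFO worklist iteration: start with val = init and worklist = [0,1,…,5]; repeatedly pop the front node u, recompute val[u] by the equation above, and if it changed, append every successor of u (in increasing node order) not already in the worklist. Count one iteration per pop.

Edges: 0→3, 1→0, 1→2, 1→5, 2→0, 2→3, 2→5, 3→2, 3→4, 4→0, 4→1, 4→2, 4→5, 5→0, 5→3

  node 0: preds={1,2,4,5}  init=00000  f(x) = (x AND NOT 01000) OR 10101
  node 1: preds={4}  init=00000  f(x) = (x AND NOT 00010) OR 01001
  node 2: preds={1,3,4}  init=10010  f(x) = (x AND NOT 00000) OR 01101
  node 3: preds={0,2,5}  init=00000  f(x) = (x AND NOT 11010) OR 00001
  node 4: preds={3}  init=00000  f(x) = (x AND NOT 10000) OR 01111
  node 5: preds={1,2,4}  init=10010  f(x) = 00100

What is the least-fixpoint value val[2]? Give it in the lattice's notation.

11111

Iteration log — 13 steps:
  step 1. node 0  ⊔preds=10010  new=10111  old=00000  +wl: 
  step 2. node 1  ⊔preds=00000  new=01001  old=00000  +wl: 0
  step 3. node 2  ⊔preds=01001  new=11111  old=10010  +wl: 
  step 4. node 3  ⊔preds=11111  new=00101  old=00000  +wl: 2
  step 5. node 4  ⊔preds=00101  new=01111  old=00000  +wl: 1
  step 6. node 5  ⊔preds=11111  new=10110  old=10010  +wl: 3
  step 7. node 0  ⊔preds=11111  new=10111  stable
  step 8. node 2  ⊔preds=01111  new=11111  stable
  step 9. node 1  ⊔preds=01111  new=01101  old=01001  +wl: 0,2,5
  step 10. node 3  ⊔preds=11111  new=00101  stable
  step 11. node 0  ⊔preds=11111  new=10111  stable
  step 12. node 2  ⊔preds=01111  new=11111  stable
  step 13. node 5  ⊔preds=11111  new=10110  stable

Least fixpoint reached:
  node 0: 10111
  node 1: 01101
  node 2: 11111
  node 3: 00101
  node 4: 01111
  node 5: 10110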